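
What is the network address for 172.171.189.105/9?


IP:   10101100.10101011.10111101.01101001
Mask: 11111111.10000000.00000000.00000000
AND operation:
Net:  10101100.10000000.00000000.00000000
Network: 172.128.0.0/9


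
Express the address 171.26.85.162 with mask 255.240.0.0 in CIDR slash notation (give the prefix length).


Binary: 11111111.11110000.00000000.00000000
Count leading 1s
Prefix: /12


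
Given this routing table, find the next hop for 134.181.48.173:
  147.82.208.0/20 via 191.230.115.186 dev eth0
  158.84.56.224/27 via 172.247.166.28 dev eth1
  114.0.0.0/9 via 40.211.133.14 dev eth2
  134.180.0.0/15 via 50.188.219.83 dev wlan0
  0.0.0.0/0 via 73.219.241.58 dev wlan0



Longest prefix match for 134.181.48.173:
  /20 147.82.208.0: no
  /27 158.84.56.224: no
  /9 114.0.0.0: no
  /15 134.180.0.0: MATCH
  /0 0.0.0.0: MATCH
Selected: next-hop 50.188.219.83 via wlan0 (matched /15)


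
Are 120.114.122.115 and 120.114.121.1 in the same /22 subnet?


Mask: 255.255.252.0
120.114.122.115 AND mask = 120.114.120.0
120.114.121.1 AND mask = 120.114.120.0
Yes, same subnet (120.114.120.0)


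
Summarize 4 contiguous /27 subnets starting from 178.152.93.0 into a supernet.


Original prefix: /27
Number of subnets: 4 = 2^2
New prefix = 27 - 2 = 25
Supernet: 178.152.93.0/25


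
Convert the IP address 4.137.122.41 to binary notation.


4 = 00000100
137 = 10001001
122 = 01111010
41 = 00101001
Binary: 00000100.10001001.01111010.00101001


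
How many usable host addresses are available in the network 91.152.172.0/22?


Host bits = 32 - 22 = 10
Total addresses = 2^10 = 1024
Usable = total - 2 (network and broadcast)
Usable hosts: 1022


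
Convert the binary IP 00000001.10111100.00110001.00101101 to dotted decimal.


00000001 = 1
10111100 = 188
00110001 = 49
00101101 = 45
IP: 1.188.49.45


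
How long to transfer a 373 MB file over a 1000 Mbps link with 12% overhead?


Effective throughput = 1000 * (1 - 12/100) = 880 Mbps
File size in Mb = 373 * 8 = 2984 Mb
Time = 2984 / 880
Time = 3.3909 seconds


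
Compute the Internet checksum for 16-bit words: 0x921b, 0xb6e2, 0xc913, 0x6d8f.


Sum all words (with carry folding):
+ 0x921b = 0x921b
+ 0xb6e2 = 0x48fe
+ 0xc913 = 0x1212
+ 0x6d8f = 0x7fa1
One's complement: ~0x7fa1
Checksum = 0x805e


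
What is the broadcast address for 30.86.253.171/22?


Network: 30.86.252.0/22
Host bits = 10
Set all host bits to 1:
Broadcast: 30.86.255.255


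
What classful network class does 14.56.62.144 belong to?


First octet: 14
Binary: 00001110
0xxxxxxx -> Class A (1-126)
Class A, default mask 255.0.0.0 (/8)


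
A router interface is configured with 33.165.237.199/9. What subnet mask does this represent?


/9 means 9 network bits, 23 host bits
Binary: 11111111100000000000000000000000
Mask: 255.128.0.0


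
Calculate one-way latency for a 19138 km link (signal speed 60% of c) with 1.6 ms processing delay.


Speed = 0.6 * 3e5 km/s = 180000 km/s
Propagation delay = 19138 / 180000 = 0.1063 s = 106.3222 ms
Processing delay = 1.6 ms
Total one-way latency = 107.9222 ms


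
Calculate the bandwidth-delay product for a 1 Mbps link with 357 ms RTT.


BDP = bandwidth * RTT
= 1 Mbps * 357 ms
= 1 * 1e6 * 357 / 1000 bits
= 357000 bits
= 44625 bytes
= 43.5791 KB
BDP = 357000 bits (44625 bytes)


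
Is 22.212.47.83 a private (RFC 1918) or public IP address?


RFC 1918 private ranges:
  10.0.0.0/8 (10.0.0.0 - 10.255.255.255)
  172.16.0.0/12 (172.16.0.0 - 172.31.255.255)
  192.168.0.0/16 (192.168.0.0 - 192.168.255.255)
Public (not in any RFC 1918 range)


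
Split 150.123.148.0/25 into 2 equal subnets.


New prefix = 25 + 1 = 26
Each subnet has 64 addresses
  150.123.148.0/26
  150.123.148.64/26
Subnets: 150.123.148.0/26, 150.123.148.64/26


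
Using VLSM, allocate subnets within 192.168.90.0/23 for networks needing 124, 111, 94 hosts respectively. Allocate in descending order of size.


124 hosts -> /25 (126 usable): 192.168.90.0/25
111 hosts -> /25 (126 usable): 192.168.90.128/25
94 hosts -> /25 (126 usable): 192.168.91.0/25
Allocation: 192.168.90.0/25 (124 hosts, 126 usable); 192.168.90.128/25 (111 hosts, 126 usable); 192.168.91.0/25 (94 hosts, 126 usable)


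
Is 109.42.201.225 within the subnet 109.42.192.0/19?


Subnet network: 109.42.192.0
Test IP AND mask: 109.42.192.0
Yes, 109.42.201.225 is in 109.42.192.0/19


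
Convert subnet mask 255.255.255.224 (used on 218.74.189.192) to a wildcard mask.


Subnet mask: 255.255.255.224
Wildcard = 255.255.255.255 - subnet mask
255 - 255 = 0
255 - 255 = 0
255 - 255 = 0
255 - 224 = 31
Wildcard: 0.0.0.31


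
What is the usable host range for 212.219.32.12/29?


Network: 212.219.32.8
Broadcast: 212.219.32.15
First usable = network + 1
Last usable = broadcast - 1
Range: 212.219.32.9 to 212.219.32.14


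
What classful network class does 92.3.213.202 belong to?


First octet: 92
Binary: 01011100
0xxxxxxx -> Class A (1-126)
Class A, default mask 255.0.0.0 (/8)


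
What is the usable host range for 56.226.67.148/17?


Network: 56.226.0.0
Broadcast: 56.226.127.255
First usable = network + 1
Last usable = broadcast - 1
Range: 56.226.0.1 to 56.226.127.254


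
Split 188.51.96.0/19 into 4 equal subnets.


New prefix = 19 + 2 = 21
Each subnet has 2048 addresses
  188.51.96.0/21
  188.51.104.0/21
  188.51.112.0/21
  188.51.120.0/21
Subnets: 188.51.96.0/21, 188.51.104.0/21, 188.51.112.0/21, 188.51.120.0/21


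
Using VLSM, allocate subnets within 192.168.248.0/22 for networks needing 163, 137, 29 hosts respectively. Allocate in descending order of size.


163 hosts -> /24 (254 usable): 192.168.248.0/24
137 hosts -> /24 (254 usable): 192.168.249.0/24
29 hosts -> /27 (30 usable): 192.168.250.0/27
Allocation: 192.168.248.0/24 (163 hosts, 254 usable); 192.168.249.0/24 (137 hosts, 254 usable); 192.168.250.0/27 (29 hosts, 30 usable)


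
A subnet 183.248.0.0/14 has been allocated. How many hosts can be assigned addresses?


Host bits = 32 - 14 = 18
Total addresses = 2^18 = 262144
Usable = total - 2 (network and broadcast)
Usable hosts: 262142


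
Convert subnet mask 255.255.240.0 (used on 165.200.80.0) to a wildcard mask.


Subnet mask: 255.255.240.0
Wildcard = 255.255.255.255 - subnet mask
255 - 255 = 0
255 - 255 = 0
255 - 240 = 15
255 - 0 = 255
Wildcard: 0.0.15.255


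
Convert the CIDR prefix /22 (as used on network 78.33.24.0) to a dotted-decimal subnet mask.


/22 means 22 network bits, 10 host bits
Binary: 11111111111111111111110000000000
Mask: 255.255.252.0


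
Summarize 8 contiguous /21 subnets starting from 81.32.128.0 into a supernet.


Original prefix: /21
Number of subnets: 8 = 2^3
New prefix = 21 - 3 = 18
Supernet: 81.32.128.0/18


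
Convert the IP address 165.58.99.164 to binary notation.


165 = 10100101
58 = 00111010
99 = 01100011
164 = 10100100
Binary: 10100101.00111010.01100011.10100100


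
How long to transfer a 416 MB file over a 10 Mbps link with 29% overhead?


Effective throughput = 10 * (1 - 29/100) = 7.1 Mbps
File size in Mb = 416 * 8 = 3328 Mb
Time = 3328 / 7.1
Time = 468.7324 seconds


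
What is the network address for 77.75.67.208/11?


IP:   01001101.01001011.01000011.11010000
Mask: 11111111.11100000.00000000.00000000
AND operation:
Net:  01001101.01000000.00000000.00000000
Network: 77.64.0.0/11


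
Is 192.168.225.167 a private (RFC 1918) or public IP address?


RFC 1918 private ranges:
  10.0.0.0/8 (10.0.0.0 - 10.255.255.255)
  172.16.0.0/12 (172.16.0.0 - 172.31.255.255)
  192.168.0.0/16 (192.168.0.0 - 192.168.255.255)
Private (in 192.168.0.0/16)


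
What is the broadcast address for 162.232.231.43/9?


Network: 162.128.0.0/9
Host bits = 23
Set all host bits to 1:
Broadcast: 162.255.255.255


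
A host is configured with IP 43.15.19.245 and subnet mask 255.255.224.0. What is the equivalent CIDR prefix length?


Binary: 11111111.11111111.11100000.00000000
Count leading 1s
Prefix: /19


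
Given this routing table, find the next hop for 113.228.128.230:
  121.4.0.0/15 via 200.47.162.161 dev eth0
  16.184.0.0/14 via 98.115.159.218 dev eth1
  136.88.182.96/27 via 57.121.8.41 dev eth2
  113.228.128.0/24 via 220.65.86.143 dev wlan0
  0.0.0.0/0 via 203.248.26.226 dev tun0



Longest prefix match for 113.228.128.230:
  /15 121.4.0.0: no
  /14 16.184.0.0: no
  /27 136.88.182.96: no
  /24 113.228.128.0: MATCH
  /0 0.0.0.0: MATCH
Selected: next-hop 220.65.86.143 via wlan0 (matched /24)


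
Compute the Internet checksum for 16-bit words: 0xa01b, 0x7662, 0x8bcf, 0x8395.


Sum all words (with carry folding):
+ 0xa01b = 0xa01b
+ 0x7662 = 0x167e
+ 0x8bcf = 0xa24d
+ 0x8395 = 0x25e3
One's complement: ~0x25e3
Checksum = 0xda1c


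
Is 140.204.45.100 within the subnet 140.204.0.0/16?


Subnet network: 140.204.0.0
Test IP AND mask: 140.204.0.0
Yes, 140.204.45.100 is in 140.204.0.0/16


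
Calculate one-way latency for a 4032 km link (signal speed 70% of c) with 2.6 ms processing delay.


Speed = 0.7 * 3e5 km/s = 210000 km/s
Propagation delay = 4032 / 210000 = 0.0192 s = 19.2 ms
Processing delay = 2.6 ms
Total one-way latency = 21.8 ms


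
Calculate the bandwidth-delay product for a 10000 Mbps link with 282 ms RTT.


BDP = bandwidth * RTT
= 10000 Mbps * 282 ms
= 10000 * 1e6 * 282 / 1000 bits
= 2820000000 bits
= 352500000 bytes
= 344238.2812 KB
BDP = 2820000000 bits (352500000 bytes)


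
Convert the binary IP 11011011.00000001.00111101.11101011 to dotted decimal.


11011011 = 219
00000001 = 1
00111101 = 61
11101011 = 235
IP: 219.1.61.235


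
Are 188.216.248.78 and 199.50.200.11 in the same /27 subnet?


Mask: 255.255.255.224
188.216.248.78 AND mask = 188.216.248.64
199.50.200.11 AND mask = 199.50.200.0
No, different subnets (188.216.248.64 vs 199.50.200.0)


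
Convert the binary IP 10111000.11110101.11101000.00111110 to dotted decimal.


10111000 = 184
11110101 = 245
11101000 = 232
00111110 = 62
IP: 184.245.232.62


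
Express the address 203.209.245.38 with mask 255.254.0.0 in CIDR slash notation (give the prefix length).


Binary: 11111111.11111110.00000000.00000000
Count leading 1s
Prefix: /15


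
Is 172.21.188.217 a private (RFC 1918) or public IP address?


RFC 1918 private ranges:
  10.0.0.0/8 (10.0.0.0 - 10.255.255.255)
  172.16.0.0/12 (172.16.0.0 - 172.31.255.255)
  192.168.0.0/16 (192.168.0.0 - 192.168.255.255)
Private (in 172.16.0.0/12)


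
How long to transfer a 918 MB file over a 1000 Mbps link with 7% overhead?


Effective throughput = 1000 * (1 - 7/100) = 930.0 Mbps
File size in Mb = 918 * 8 = 7344 Mb
Time = 7344 / 930.0
Time = 7.8968 seconds


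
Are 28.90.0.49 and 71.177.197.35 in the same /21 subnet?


Mask: 255.255.248.0
28.90.0.49 AND mask = 28.90.0.0
71.177.197.35 AND mask = 71.177.192.0
No, different subnets (28.90.0.0 vs 71.177.192.0)


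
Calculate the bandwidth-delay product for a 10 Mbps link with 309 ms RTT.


BDP = bandwidth * RTT
= 10 Mbps * 309 ms
= 10 * 1e6 * 309 / 1000 bits
= 3090000 bits
= 386250 bytes
= 377.1973 KB
BDP = 3090000 bits (386250 bytes)


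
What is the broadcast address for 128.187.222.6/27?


Network: 128.187.222.0/27
Host bits = 5
Set all host bits to 1:
Broadcast: 128.187.222.31


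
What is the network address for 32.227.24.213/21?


IP:   00100000.11100011.00011000.11010101
Mask: 11111111.11111111.11111000.00000000
AND operation:
Net:  00100000.11100011.00011000.00000000
Network: 32.227.24.0/21


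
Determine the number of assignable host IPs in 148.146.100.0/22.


Host bits = 32 - 22 = 10
Total addresses = 2^10 = 1024
Usable = total - 2 (network and broadcast)
Usable hosts: 1022


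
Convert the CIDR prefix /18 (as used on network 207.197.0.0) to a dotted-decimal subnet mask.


/18 means 18 network bits, 14 host bits
Binary: 11111111111111111100000000000000
Mask: 255.255.192.0


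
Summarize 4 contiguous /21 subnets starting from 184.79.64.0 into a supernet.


Original prefix: /21
Number of subnets: 4 = 2^2
New prefix = 21 - 2 = 19
Supernet: 184.79.64.0/19


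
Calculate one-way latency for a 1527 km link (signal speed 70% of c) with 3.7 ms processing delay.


Speed = 0.7 * 3e5 km/s = 210000 km/s
Propagation delay = 1527 / 210000 = 0.0073 s = 7.2714 ms
Processing delay = 3.7 ms
Total one-way latency = 10.9714 ms


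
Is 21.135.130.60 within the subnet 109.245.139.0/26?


Subnet network: 109.245.139.0
Test IP AND mask: 21.135.130.0
No, 21.135.130.60 is not in 109.245.139.0/26


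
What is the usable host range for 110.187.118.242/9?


Network: 110.128.0.0
Broadcast: 110.255.255.255
First usable = network + 1
Last usable = broadcast - 1
Range: 110.128.0.1 to 110.255.255.254


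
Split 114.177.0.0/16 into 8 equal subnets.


New prefix = 16 + 3 = 19
Each subnet has 8192 addresses
  114.177.0.0/19
  114.177.32.0/19
  114.177.64.0/19
  114.177.96.0/19
  114.177.128.0/19
  114.177.160.0/19
  114.177.192.0/19
  114.177.224.0/19
Subnets: 114.177.0.0/19, 114.177.32.0/19, 114.177.64.0/19, 114.177.96.0/19, 114.177.128.0/19, 114.177.160.0/19, 114.177.192.0/19, 114.177.224.0/19


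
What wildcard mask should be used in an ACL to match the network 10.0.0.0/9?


Subnet mask: 255.128.0.0
Wildcard = 255.255.255.255 - subnet mask
255 - 255 = 0
255 - 128 = 127
255 - 0 = 255
255 - 0 = 255
Wildcard: 0.127.255.255


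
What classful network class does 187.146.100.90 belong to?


First octet: 187
Binary: 10111011
10xxxxxx -> Class B (128-191)
Class B, default mask 255.255.0.0 (/16)


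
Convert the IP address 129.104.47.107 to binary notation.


129 = 10000001
104 = 01101000
47 = 00101111
107 = 01101011
Binary: 10000001.01101000.00101111.01101011


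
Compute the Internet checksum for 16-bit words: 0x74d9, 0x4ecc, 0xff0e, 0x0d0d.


Sum all words (with carry folding):
+ 0x74d9 = 0x74d9
+ 0x4ecc = 0xc3a5
+ 0xff0e = 0xc2b4
+ 0x0d0d = 0xcfc1
One's complement: ~0xcfc1
Checksum = 0x303e


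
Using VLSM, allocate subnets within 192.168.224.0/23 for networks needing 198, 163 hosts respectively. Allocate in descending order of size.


198 hosts -> /24 (254 usable): 192.168.224.0/24
163 hosts -> /24 (254 usable): 192.168.225.0/24
Allocation: 192.168.224.0/24 (198 hosts, 254 usable); 192.168.225.0/24 (163 hosts, 254 usable)


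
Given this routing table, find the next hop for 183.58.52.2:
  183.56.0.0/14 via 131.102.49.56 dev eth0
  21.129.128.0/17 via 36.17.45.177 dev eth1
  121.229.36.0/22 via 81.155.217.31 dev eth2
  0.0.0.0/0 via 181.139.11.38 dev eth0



Longest prefix match for 183.58.52.2:
  /14 183.56.0.0: MATCH
  /17 21.129.128.0: no
  /22 121.229.36.0: no
  /0 0.0.0.0: MATCH
Selected: next-hop 131.102.49.56 via eth0 (matched /14)


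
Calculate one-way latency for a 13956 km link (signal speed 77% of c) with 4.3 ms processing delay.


Speed = 0.77 * 3e5 km/s = 231000 km/s
Propagation delay = 13956 / 231000 = 0.0604 s = 60.4156 ms
Processing delay = 4.3 ms
Total one-way latency = 64.7156 ms


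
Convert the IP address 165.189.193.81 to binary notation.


165 = 10100101
189 = 10111101
193 = 11000001
81 = 01010001
Binary: 10100101.10111101.11000001.01010001


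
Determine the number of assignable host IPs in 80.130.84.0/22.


Host bits = 32 - 22 = 10
Total addresses = 2^10 = 1024
Usable = total - 2 (network and broadcast)
Usable hosts: 1022


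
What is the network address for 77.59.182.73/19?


IP:   01001101.00111011.10110110.01001001
Mask: 11111111.11111111.11100000.00000000
AND operation:
Net:  01001101.00111011.10100000.00000000
Network: 77.59.160.0/19


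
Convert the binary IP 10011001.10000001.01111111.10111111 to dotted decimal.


10011001 = 153
10000001 = 129
01111111 = 127
10111111 = 191
IP: 153.129.127.191


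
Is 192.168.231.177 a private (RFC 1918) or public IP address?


RFC 1918 private ranges:
  10.0.0.0/8 (10.0.0.0 - 10.255.255.255)
  172.16.0.0/12 (172.16.0.0 - 172.31.255.255)
  192.168.0.0/16 (192.168.0.0 - 192.168.255.255)
Private (in 192.168.0.0/16)


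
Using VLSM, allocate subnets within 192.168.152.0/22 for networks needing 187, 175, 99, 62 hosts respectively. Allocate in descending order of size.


187 hosts -> /24 (254 usable): 192.168.152.0/24
175 hosts -> /24 (254 usable): 192.168.153.0/24
99 hosts -> /25 (126 usable): 192.168.154.0/25
62 hosts -> /26 (62 usable): 192.168.154.128/26
Allocation: 192.168.152.0/24 (187 hosts, 254 usable); 192.168.153.0/24 (175 hosts, 254 usable); 192.168.154.0/25 (99 hosts, 126 usable); 192.168.154.128/26 (62 hosts, 62 usable)


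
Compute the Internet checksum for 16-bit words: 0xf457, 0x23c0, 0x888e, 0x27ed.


Sum all words (with carry folding):
+ 0xf457 = 0xf457
+ 0x23c0 = 0x1818
+ 0x888e = 0xa0a6
+ 0x27ed = 0xc893
One's complement: ~0xc893
Checksum = 0x376c


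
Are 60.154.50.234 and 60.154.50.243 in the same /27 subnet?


Mask: 255.255.255.224
60.154.50.234 AND mask = 60.154.50.224
60.154.50.243 AND mask = 60.154.50.224
Yes, same subnet (60.154.50.224)


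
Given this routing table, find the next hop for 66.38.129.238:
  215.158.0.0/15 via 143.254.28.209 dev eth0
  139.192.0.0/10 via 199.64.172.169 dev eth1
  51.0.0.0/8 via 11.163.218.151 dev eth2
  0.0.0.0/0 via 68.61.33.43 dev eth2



Longest prefix match for 66.38.129.238:
  /15 215.158.0.0: no
  /10 139.192.0.0: no
  /8 51.0.0.0: no
  /0 0.0.0.0: MATCH
Selected: next-hop 68.61.33.43 via eth2 (matched /0)


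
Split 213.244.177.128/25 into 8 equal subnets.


New prefix = 25 + 3 = 28
Each subnet has 16 addresses
  213.244.177.128/28
  213.244.177.144/28
  213.244.177.160/28
  213.244.177.176/28
  213.244.177.192/28
  213.244.177.208/28
  213.244.177.224/28
  213.244.177.240/28
Subnets: 213.244.177.128/28, 213.244.177.144/28, 213.244.177.160/28, 213.244.177.176/28, 213.244.177.192/28, 213.244.177.208/28, 213.244.177.224/28, 213.244.177.240/28


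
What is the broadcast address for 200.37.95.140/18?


Network: 200.37.64.0/18
Host bits = 14
Set all host bits to 1:
Broadcast: 200.37.127.255


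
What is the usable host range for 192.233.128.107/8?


Network: 192.0.0.0
Broadcast: 192.255.255.255
First usable = network + 1
Last usable = broadcast - 1
Range: 192.0.0.1 to 192.255.255.254


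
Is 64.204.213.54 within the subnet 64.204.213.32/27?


Subnet network: 64.204.213.32
Test IP AND mask: 64.204.213.32
Yes, 64.204.213.54 is in 64.204.213.32/27


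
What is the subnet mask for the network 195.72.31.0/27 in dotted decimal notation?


/27 means 27 network bits, 5 host bits
Binary: 11111111111111111111111111100000
Mask: 255.255.255.224


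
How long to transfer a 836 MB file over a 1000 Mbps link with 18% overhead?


Effective throughput = 1000 * (1 - 18/100) = 820.0 Mbps
File size in Mb = 836 * 8 = 6688 Mb
Time = 6688 / 820.0
Time = 8.1561 seconds


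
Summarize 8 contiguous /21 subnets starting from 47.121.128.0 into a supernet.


Original prefix: /21
Number of subnets: 8 = 2^3
New prefix = 21 - 3 = 18
Supernet: 47.121.128.0/18


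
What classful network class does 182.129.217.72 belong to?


First octet: 182
Binary: 10110110
10xxxxxx -> Class B (128-191)
Class B, default mask 255.255.0.0 (/16)


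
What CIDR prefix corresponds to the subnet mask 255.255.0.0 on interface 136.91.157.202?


Binary: 11111111.11111111.00000000.00000000
Count leading 1s
Prefix: /16


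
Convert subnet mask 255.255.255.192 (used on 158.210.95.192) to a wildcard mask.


Subnet mask: 255.255.255.192
Wildcard = 255.255.255.255 - subnet mask
255 - 255 = 0
255 - 255 = 0
255 - 255 = 0
255 - 192 = 63
Wildcard: 0.0.0.63


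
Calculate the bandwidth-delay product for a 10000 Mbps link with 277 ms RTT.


BDP = bandwidth * RTT
= 10000 Mbps * 277 ms
= 10000 * 1e6 * 277 / 1000 bits
= 2770000000 bits
= 346250000 bytes
= 338134.7656 KB
BDP = 2770000000 bits (346250000 bytes)


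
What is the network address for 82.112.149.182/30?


IP:   01010010.01110000.10010101.10110110
Mask: 11111111.11111111.11111111.11111100
AND operation:
Net:  01010010.01110000.10010101.10110100
Network: 82.112.149.180/30


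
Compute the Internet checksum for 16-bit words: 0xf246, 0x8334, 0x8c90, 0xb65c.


Sum all words (with carry folding):
+ 0xf246 = 0xf246
+ 0x8334 = 0x757b
+ 0x8c90 = 0x020c
+ 0xb65c = 0xb868
One's complement: ~0xb868
Checksum = 0x4797


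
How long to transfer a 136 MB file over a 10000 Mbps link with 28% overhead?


Effective throughput = 10000 * (1 - 28/100) = 7200 Mbps
File size in Mb = 136 * 8 = 1088 Mb
Time = 1088 / 7200
Time = 0.1511 seconds


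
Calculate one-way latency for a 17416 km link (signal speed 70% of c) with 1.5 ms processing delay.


Speed = 0.7 * 3e5 km/s = 210000 km/s
Propagation delay = 17416 / 210000 = 0.0829 s = 82.9333 ms
Processing delay = 1.5 ms
Total one-way latency = 84.4333 ms


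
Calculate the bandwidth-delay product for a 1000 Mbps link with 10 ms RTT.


BDP = bandwidth * RTT
= 1000 Mbps * 10 ms
= 1000 * 1e6 * 10 / 1000 bits
= 10000000 bits
= 1250000 bytes
= 1220.7031 KB
BDP = 10000000 bits (1250000 bytes)


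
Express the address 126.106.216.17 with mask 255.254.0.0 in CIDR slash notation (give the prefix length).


Binary: 11111111.11111110.00000000.00000000
Count leading 1s
Prefix: /15


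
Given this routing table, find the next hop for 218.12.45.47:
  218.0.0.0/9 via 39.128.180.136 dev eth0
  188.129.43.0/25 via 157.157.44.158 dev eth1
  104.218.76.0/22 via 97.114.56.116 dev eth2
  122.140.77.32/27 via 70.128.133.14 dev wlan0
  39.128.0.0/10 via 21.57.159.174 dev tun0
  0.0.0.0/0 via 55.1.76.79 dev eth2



Longest prefix match for 218.12.45.47:
  /9 218.0.0.0: MATCH
  /25 188.129.43.0: no
  /22 104.218.76.0: no
  /27 122.140.77.32: no
  /10 39.128.0.0: no
  /0 0.0.0.0: MATCH
Selected: next-hop 39.128.180.136 via eth0 (matched /9)


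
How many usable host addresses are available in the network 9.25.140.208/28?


Host bits = 32 - 28 = 4
Total addresses = 2^4 = 16
Usable = total - 2 (network and broadcast)
Usable hosts: 14


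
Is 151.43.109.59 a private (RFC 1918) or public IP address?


RFC 1918 private ranges:
  10.0.0.0/8 (10.0.0.0 - 10.255.255.255)
  172.16.0.0/12 (172.16.0.0 - 172.31.255.255)
  192.168.0.0/16 (192.168.0.0 - 192.168.255.255)
Public (not in any RFC 1918 range)


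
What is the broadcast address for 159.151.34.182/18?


Network: 159.151.0.0/18
Host bits = 14
Set all host bits to 1:
Broadcast: 159.151.63.255


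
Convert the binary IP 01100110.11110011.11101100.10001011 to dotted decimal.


01100110 = 102
11110011 = 243
11101100 = 236
10001011 = 139
IP: 102.243.236.139


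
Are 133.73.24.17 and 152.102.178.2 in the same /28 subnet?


Mask: 255.255.255.240
133.73.24.17 AND mask = 133.73.24.16
152.102.178.2 AND mask = 152.102.178.0
No, different subnets (133.73.24.16 vs 152.102.178.0)


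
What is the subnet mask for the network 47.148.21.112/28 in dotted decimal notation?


/28 means 28 network bits, 4 host bits
Binary: 11111111111111111111111111110000
Mask: 255.255.255.240


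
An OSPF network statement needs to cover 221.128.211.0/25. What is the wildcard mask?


Subnet mask: 255.255.255.128
Wildcard = 255.255.255.255 - subnet mask
255 - 255 = 0
255 - 255 = 0
255 - 255 = 0
255 - 128 = 127
Wildcard: 0.0.0.127


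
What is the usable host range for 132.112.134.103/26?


Network: 132.112.134.64
Broadcast: 132.112.134.127
First usable = network + 1
Last usable = broadcast - 1
Range: 132.112.134.65 to 132.112.134.126


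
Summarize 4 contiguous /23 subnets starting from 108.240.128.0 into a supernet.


Original prefix: /23
Number of subnets: 4 = 2^2
New prefix = 23 - 2 = 21
Supernet: 108.240.128.0/21


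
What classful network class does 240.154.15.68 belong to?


First octet: 240
Binary: 11110000
1111xxxx -> Class E (240-255)
Class E (reserved), default mask N/A


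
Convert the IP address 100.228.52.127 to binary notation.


100 = 01100100
228 = 11100100
52 = 00110100
127 = 01111111
Binary: 01100100.11100100.00110100.01111111


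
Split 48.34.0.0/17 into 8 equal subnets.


New prefix = 17 + 3 = 20
Each subnet has 4096 addresses
  48.34.0.0/20
  48.34.16.0/20
  48.34.32.0/20
  48.34.48.0/20
  48.34.64.0/20
  48.34.80.0/20
  48.34.96.0/20
  48.34.112.0/20
Subnets: 48.34.0.0/20, 48.34.16.0/20, 48.34.32.0/20, 48.34.48.0/20, 48.34.64.0/20, 48.34.80.0/20, 48.34.96.0/20, 48.34.112.0/20


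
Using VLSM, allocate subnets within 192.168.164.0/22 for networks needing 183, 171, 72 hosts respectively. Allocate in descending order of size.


183 hosts -> /24 (254 usable): 192.168.164.0/24
171 hosts -> /24 (254 usable): 192.168.165.0/24
72 hosts -> /25 (126 usable): 192.168.166.0/25
Allocation: 192.168.164.0/24 (183 hosts, 254 usable); 192.168.165.0/24 (171 hosts, 254 usable); 192.168.166.0/25 (72 hosts, 126 usable)


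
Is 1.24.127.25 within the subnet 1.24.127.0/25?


Subnet network: 1.24.127.0
Test IP AND mask: 1.24.127.0
Yes, 1.24.127.25 is in 1.24.127.0/25


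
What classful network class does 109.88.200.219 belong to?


First octet: 109
Binary: 01101101
0xxxxxxx -> Class A (1-126)
Class A, default mask 255.0.0.0 (/8)


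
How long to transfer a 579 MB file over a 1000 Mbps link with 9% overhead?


Effective throughput = 1000 * (1 - 9/100) = 910 Mbps
File size in Mb = 579 * 8 = 4632 Mb
Time = 4632 / 910
Time = 5.0901 seconds


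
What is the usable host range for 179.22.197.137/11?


Network: 179.0.0.0
Broadcast: 179.31.255.255
First usable = network + 1
Last usable = broadcast - 1
Range: 179.0.0.1 to 179.31.255.254


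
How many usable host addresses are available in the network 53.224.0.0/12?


Host bits = 32 - 12 = 20
Total addresses = 2^20 = 1048576
Usable = total - 2 (network and broadcast)
Usable hosts: 1048574


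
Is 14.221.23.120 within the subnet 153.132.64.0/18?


Subnet network: 153.132.64.0
Test IP AND mask: 14.221.0.0
No, 14.221.23.120 is not in 153.132.64.0/18


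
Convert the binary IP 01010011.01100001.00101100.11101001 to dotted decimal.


01010011 = 83
01100001 = 97
00101100 = 44
11101001 = 233
IP: 83.97.44.233


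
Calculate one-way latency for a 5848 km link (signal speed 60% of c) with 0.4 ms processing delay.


Speed = 0.6 * 3e5 km/s = 180000 km/s
Propagation delay = 5848 / 180000 = 0.0325 s = 32.4889 ms
Processing delay = 0.4 ms
Total one-way latency = 32.8889 ms


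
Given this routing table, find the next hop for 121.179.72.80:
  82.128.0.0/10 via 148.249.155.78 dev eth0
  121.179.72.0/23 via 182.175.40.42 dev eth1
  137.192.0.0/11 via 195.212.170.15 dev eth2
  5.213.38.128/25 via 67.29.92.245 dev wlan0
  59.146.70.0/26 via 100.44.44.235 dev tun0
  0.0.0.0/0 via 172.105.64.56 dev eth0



Longest prefix match for 121.179.72.80:
  /10 82.128.0.0: no
  /23 121.179.72.0: MATCH
  /11 137.192.0.0: no
  /25 5.213.38.128: no
  /26 59.146.70.0: no
  /0 0.0.0.0: MATCH
Selected: next-hop 182.175.40.42 via eth1 (matched /23)


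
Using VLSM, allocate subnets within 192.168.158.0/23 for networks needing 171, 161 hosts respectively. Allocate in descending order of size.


171 hosts -> /24 (254 usable): 192.168.158.0/24
161 hosts -> /24 (254 usable): 192.168.159.0/24
Allocation: 192.168.158.0/24 (171 hosts, 254 usable); 192.168.159.0/24 (161 hosts, 254 usable)


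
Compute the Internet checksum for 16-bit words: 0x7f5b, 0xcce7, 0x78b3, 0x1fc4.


Sum all words (with carry folding):
+ 0x7f5b = 0x7f5b
+ 0xcce7 = 0x4c43
+ 0x78b3 = 0xc4f6
+ 0x1fc4 = 0xe4ba
One's complement: ~0xe4ba
Checksum = 0x1b45


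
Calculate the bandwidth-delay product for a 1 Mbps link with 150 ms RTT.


BDP = bandwidth * RTT
= 1 Mbps * 150 ms
= 1 * 1e6 * 150 / 1000 bits
= 150000 bits
= 18750 bytes
= 18.3105 KB
BDP = 150000 bits (18750 bytes)


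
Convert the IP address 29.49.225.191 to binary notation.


29 = 00011101
49 = 00110001
225 = 11100001
191 = 10111111
Binary: 00011101.00110001.11100001.10111111


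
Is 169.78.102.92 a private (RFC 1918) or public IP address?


RFC 1918 private ranges:
  10.0.0.0/8 (10.0.0.0 - 10.255.255.255)
  172.16.0.0/12 (172.16.0.0 - 172.31.255.255)
  192.168.0.0/16 (192.168.0.0 - 192.168.255.255)
Public (not in any RFC 1918 range)


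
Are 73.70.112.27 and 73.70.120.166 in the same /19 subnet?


Mask: 255.255.224.0
73.70.112.27 AND mask = 73.70.96.0
73.70.120.166 AND mask = 73.70.96.0
Yes, same subnet (73.70.96.0)


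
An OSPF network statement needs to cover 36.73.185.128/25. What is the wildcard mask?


Subnet mask: 255.255.255.128
Wildcard = 255.255.255.255 - subnet mask
255 - 255 = 0
255 - 255 = 0
255 - 255 = 0
255 - 128 = 127
Wildcard: 0.0.0.127


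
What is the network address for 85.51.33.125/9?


IP:   01010101.00110011.00100001.01111101
Mask: 11111111.10000000.00000000.00000000
AND operation:
Net:  01010101.00000000.00000000.00000000
Network: 85.0.0.0/9


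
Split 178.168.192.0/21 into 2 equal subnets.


New prefix = 21 + 1 = 22
Each subnet has 1024 addresses
  178.168.192.0/22
  178.168.196.0/22
Subnets: 178.168.192.0/22, 178.168.196.0/22


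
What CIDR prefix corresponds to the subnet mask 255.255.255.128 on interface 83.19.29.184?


Binary: 11111111.11111111.11111111.10000000
Count leading 1s
Prefix: /25


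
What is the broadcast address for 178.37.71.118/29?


Network: 178.37.71.112/29
Host bits = 3
Set all host bits to 1:
Broadcast: 178.37.71.119


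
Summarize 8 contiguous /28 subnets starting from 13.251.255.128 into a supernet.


Original prefix: /28
Number of subnets: 8 = 2^3
New prefix = 28 - 3 = 25
Supernet: 13.251.255.128/25


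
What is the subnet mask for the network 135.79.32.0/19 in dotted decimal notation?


/19 means 19 network bits, 13 host bits
Binary: 11111111111111111110000000000000
Mask: 255.255.224.0


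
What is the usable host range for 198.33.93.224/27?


Network: 198.33.93.224
Broadcast: 198.33.93.255
First usable = network + 1
Last usable = broadcast - 1
Range: 198.33.93.225 to 198.33.93.254


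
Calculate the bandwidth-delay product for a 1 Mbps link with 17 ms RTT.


BDP = bandwidth * RTT
= 1 Mbps * 17 ms
= 1 * 1e6 * 17 / 1000 bits
= 17000 bits
= 2125 bytes
= 2.0752 KB
BDP = 17000 bits (2125 bytes)


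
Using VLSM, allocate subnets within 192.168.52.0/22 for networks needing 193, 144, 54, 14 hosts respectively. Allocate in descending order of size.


193 hosts -> /24 (254 usable): 192.168.52.0/24
144 hosts -> /24 (254 usable): 192.168.53.0/24
54 hosts -> /26 (62 usable): 192.168.54.0/26
14 hosts -> /28 (14 usable): 192.168.54.64/28
Allocation: 192.168.52.0/24 (193 hosts, 254 usable); 192.168.53.0/24 (144 hosts, 254 usable); 192.168.54.0/26 (54 hosts, 62 usable); 192.168.54.64/28 (14 hosts, 14 usable)


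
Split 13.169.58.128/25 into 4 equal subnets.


New prefix = 25 + 2 = 27
Each subnet has 32 addresses
  13.169.58.128/27
  13.169.58.160/27
  13.169.58.192/27
  13.169.58.224/27
Subnets: 13.169.58.128/27, 13.169.58.160/27, 13.169.58.192/27, 13.169.58.224/27


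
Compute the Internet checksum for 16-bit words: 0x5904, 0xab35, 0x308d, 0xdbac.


Sum all words (with carry folding):
+ 0x5904 = 0x5904
+ 0xab35 = 0x043a
+ 0x308d = 0x34c7
+ 0xdbac = 0x1074
One's complement: ~0x1074
Checksum = 0xef8b


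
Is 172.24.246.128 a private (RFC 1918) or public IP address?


RFC 1918 private ranges:
  10.0.0.0/8 (10.0.0.0 - 10.255.255.255)
  172.16.0.0/12 (172.16.0.0 - 172.31.255.255)
  192.168.0.0/16 (192.168.0.0 - 192.168.255.255)
Private (in 172.16.0.0/12)


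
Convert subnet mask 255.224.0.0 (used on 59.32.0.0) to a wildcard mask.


Subnet mask: 255.224.0.0
Wildcard = 255.255.255.255 - subnet mask
255 - 255 = 0
255 - 224 = 31
255 - 0 = 255
255 - 0 = 255
Wildcard: 0.31.255.255


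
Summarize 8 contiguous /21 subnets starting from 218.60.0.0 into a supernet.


Original prefix: /21
Number of subnets: 8 = 2^3
New prefix = 21 - 3 = 18
Supernet: 218.60.0.0/18


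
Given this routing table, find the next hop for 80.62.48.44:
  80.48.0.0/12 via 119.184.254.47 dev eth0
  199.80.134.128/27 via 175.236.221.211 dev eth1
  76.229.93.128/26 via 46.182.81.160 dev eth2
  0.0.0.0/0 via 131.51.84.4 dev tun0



Longest prefix match for 80.62.48.44:
  /12 80.48.0.0: MATCH
  /27 199.80.134.128: no
  /26 76.229.93.128: no
  /0 0.0.0.0: MATCH
Selected: next-hop 119.184.254.47 via eth0 (matched /12)


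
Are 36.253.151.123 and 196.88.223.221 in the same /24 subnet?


Mask: 255.255.255.0
36.253.151.123 AND mask = 36.253.151.0
196.88.223.221 AND mask = 196.88.223.0
No, different subnets (36.253.151.0 vs 196.88.223.0)


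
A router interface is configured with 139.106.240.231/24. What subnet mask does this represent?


/24 means 24 network bits, 8 host bits
Binary: 11111111111111111111111100000000
Mask: 255.255.255.0


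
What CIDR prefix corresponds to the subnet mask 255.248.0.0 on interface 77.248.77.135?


Binary: 11111111.11111000.00000000.00000000
Count leading 1s
Prefix: /13


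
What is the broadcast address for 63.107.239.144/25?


Network: 63.107.239.128/25
Host bits = 7
Set all host bits to 1:
Broadcast: 63.107.239.255


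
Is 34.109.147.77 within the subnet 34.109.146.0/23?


Subnet network: 34.109.146.0
Test IP AND mask: 34.109.146.0
Yes, 34.109.147.77 is in 34.109.146.0/23


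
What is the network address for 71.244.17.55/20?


IP:   01000111.11110100.00010001.00110111
Mask: 11111111.11111111.11110000.00000000
AND operation:
Net:  01000111.11110100.00010000.00000000
Network: 71.244.16.0/20


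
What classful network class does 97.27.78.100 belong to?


First octet: 97
Binary: 01100001
0xxxxxxx -> Class A (1-126)
Class A, default mask 255.0.0.0 (/8)


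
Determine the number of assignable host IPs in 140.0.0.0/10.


Host bits = 32 - 10 = 22
Total addresses = 2^22 = 4194304
Usable = total - 2 (network and broadcast)
Usable hosts: 4194302


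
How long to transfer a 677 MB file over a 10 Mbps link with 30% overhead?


Effective throughput = 10 * (1 - 30/100) = 7 Mbps
File size in Mb = 677 * 8 = 5416 Mb
Time = 5416 / 7
Time = 773.7143 seconds


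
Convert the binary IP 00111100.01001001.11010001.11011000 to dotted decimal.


00111100 = 60
01001001 = 73
11010001 = 209
11011000 = 216
IP: 60.73.209.216


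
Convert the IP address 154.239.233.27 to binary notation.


154 = 10011010
239 = 11101111
233 = 11101001
27 = 00011011
Binary: 10011010.11101111.11101001.00011011


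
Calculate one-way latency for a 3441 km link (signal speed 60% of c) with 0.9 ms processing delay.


Speed = 0.6 * 3e5 km/s = 180000 km/s
Propagation delay = 3441 / 180000 = 0.0191 s = 19.1167 ms
Processing delay = 0.9 ms
Total one-way latency = 20.0167 ms


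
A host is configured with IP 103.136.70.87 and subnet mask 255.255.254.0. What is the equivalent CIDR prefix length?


Binary: 11111111.11111111.11111110.00000000
Count leading 1s
Prefix: /23


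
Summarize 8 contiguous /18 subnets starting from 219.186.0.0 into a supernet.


Original prefix: /18
Number of subnets: 8 = 2^3
New prefix = 18 - 3 = 15
Supernet: 219.186.0.0/15


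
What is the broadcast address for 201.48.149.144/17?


Network: 201.48.128.0/17
Host bits = 15
Set all host bits to 1:
Broadcast: 201.48.255.255


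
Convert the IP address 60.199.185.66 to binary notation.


60 = 00111100
199 = 11000111
185 = 10111001
66 = 01000010
Binary: 00111100.11000111.10111001.01000010


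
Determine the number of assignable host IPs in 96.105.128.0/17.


Host bits = 32 - 17 = 15
Total addresses = 2^15 = 32768
Usable = total - 2 (network and broadcast)
Usable hosts: 32766


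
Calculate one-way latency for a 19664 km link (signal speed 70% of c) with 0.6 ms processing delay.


Speed = 0.7 * 3e5 km/s = 210000 km/s
Propagation delay = 19664 / 210000 = 0.0936 s = 93.6381 ms
Processing delay = 0.6 ms
Total one-way latency = 94.2381 ms


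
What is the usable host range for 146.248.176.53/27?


Network: 146.248.176.32
Broadcast: 146.248.176.63
First usable = network + 1
Last usable = broadcast - 1
Range: 146.248.176.33 to 146.248.176.62


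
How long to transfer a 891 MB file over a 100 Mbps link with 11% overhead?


Effective throughput = 100 * (1 - 11/100) = 89 Mbps
File size in Mb = 891 * 8 = 7128 Mb
Time = 7128 / 89
Time = 80.0899 seconds


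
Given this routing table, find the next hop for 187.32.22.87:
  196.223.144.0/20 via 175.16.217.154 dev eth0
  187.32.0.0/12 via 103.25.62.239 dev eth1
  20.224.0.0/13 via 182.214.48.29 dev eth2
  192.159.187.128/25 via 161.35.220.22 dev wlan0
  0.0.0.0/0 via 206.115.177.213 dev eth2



Longest prefix match for 187.32.22.87:
  /20 196.223.144.0: no
  /12 187.32.0.0: MATCH
  /13 20.224.0.0: no
  /25 192.159.187.128: no
  /0 0.0.0.0: MATCH
Selected: next-hop 103.25.62.239 via eth1 (matched /12)


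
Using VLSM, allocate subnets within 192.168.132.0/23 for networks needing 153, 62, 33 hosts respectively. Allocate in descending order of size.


153 hosts -> /24 (254 usable): 192.168.132.0/24
62 hosts -> /26 (62 usable): 192.168.133.0/26
33 hosts -> /26 (62 usable): 192.168.133.64/26
Allocation: 192.168.132.0/24 (153 hosts, 254 usable); 192.168.133.0/26 (62 hosts, 62 usable); 192.168.133.64/26 (33 hosts, 62 usable)


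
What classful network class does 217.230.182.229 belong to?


First octet: 217
Binary: 11011001
110xxxxx -> Class C (192-223)
Class C, default mask 255.255.255.0 (/24)


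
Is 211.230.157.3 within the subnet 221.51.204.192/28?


Subnet network: 221.51.204.192
Test IP AND mask: 211.230.157.0
No, 211.230.157.3 is not in 221.51.204.192/28


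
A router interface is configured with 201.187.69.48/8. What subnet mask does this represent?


/8 means 8 network bits, 24 host bits
Binary: 11111111000000000000000000000000
Mask: 255.0.0.0


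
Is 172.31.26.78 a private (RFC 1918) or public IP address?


RFC 1918 private ranges:
  10.0.0.0/8 (10.0.0.0 - 10.255.255.255)
  172.16.0.0/12 (172.16.0.0 - 172.31.255.255)
  192.168.0.0/16 (192.168.0.0 - 192.168.255.255)
Private (in 172.16.0.0/12)


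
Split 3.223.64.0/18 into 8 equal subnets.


New prefix = 18 + 3 = 21
Each subnet has 2048 addresses
  3.223.64.0/21
  3.223.72.0/21
  3.223.80.0/21
  3.223.88.0/21
  3.223.96.0/21
  3.223.104.0/21
  3.223.112.0/21
  3.223.120.0/21
Subnets: 3.223.64.0/21, 3.223.72.0/21, 3.223.80.0/21, 3.223.88.0/21, 3.223.96.0/21, 3.223.104.0/21, 3.223.112.0/21, 3.223.120.0/21


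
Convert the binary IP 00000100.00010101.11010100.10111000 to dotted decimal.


00000100 = 4
00010101 = 21
11010100 = 212
10111000 = 184
IP: 4.21.212.184


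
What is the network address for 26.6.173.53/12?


IP:   00011010.00000110.10101101.00110101
Mask: 11111111.11110000.00000000.00000000
AND operation:
Net:  00011010.00000000.00000000.00000000
Network: 26.0.0.0/12


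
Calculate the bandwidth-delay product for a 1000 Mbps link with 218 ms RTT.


BDP = bandwidth * RTT
= 1000 Mbps * 218 ms
= 1000 * 1e6 * 218 / 1000 bits
= 218000000 bits
= 27250000 bytes
= 26611.3281 KB
BDP = 218000000 bits (27250000 bytes)


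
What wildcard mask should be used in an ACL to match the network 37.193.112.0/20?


Subnet mask: 255.255.240.0
Wildcard = 255.255.255.255 - subnet mask
255 - 255 = 0
255 - 255 = 0
255 - 240 = 15
255 - 0 = 255
Wildcard: 0.0.15.255


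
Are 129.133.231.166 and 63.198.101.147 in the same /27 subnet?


Mask: 255.255.255.224
129.133.231.166 AND mask = 129.133.231.160
63.198.101.147 AND mask = 63.198.101.128
No, different subnets (129.133.231.160 vs 63.198.101.128)


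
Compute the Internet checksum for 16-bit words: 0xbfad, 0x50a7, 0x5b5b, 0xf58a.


Sum all words (with carry folding):
+ 0xbfad = 0xbfad
+ 0x50a7 = 0x1055
+ 0x5b5b = 0x6bb0
+ 0xf58a = 0x613b
One's complement: ~0x613b
Checksum = 0x9ec4
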